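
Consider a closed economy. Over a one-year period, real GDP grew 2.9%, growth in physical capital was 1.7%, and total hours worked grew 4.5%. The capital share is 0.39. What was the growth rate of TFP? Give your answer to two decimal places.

-0.51%

Labor's share = 1 − 0.39 = 0.61.
Physical capital: 0.39 × 1.7 = 0.663 pp.
Total hours worked: 0.61 × 4.5 = 2.745 pp.
TFP growth = 2.9 − 3.408 = -0.508%.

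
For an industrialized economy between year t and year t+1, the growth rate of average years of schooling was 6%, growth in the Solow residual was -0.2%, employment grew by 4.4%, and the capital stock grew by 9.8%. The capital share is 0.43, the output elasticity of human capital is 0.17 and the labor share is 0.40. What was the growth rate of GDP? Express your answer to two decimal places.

6.79%

Labor's share = 1 − 0.43 − 0.17 = 0.4.
The capital stock: 0.43 × 9.8 = 4.214 pp.
Average years of schooling: 0.17 × 6 = 1.02 pp.
Employment: 0.4 × 4.4 = 1.76 pp.
Output growth = -0.2 + 6.994 = 6.794%.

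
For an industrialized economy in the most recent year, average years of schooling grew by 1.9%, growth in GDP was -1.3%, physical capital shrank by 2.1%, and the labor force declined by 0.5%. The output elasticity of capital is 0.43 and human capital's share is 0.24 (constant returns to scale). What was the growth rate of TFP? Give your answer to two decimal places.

-0.69%

Labor's share = 1 − 0.43 − 0.24 = 0.33.
Physical capital: 0.43 × (-2.1) = -0.903 pp.
Average years of schooling: 0.24 × 1.9 = 0.456 pp.
The labor force: 0.33 × (-0.5) = -0.165 pp.
TFP growth = -1.3 + 0.612 = -0.688%.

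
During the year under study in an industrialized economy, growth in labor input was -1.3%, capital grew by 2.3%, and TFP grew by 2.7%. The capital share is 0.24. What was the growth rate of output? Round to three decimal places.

Output growth was 2.264%.

Labor's share = 1 − 0.24 = 0.76.
Capital: 0.24 × 2.3 = 0.552 pp.
Labor input: 0.76 × (-1.3) = -0.988 pp.
Output growth = 2.7 + (-0.436) = 2.264%.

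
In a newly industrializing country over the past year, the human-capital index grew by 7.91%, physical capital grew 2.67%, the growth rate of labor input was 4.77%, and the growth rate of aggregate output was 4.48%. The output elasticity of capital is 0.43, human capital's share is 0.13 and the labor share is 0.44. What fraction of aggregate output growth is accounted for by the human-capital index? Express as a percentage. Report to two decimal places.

The human-capital index contributed 0.13 × 7.91 = 1.0283 pp.
Share of growth = 1.0283 / 4.48 × 100 = 22.9531%.

The human-capital index accounted for 22.95% of growth.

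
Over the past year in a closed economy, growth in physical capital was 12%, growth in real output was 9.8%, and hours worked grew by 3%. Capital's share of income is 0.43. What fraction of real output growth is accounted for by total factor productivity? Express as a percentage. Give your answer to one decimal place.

Total factor productivity accounted for 29.9% of growth.

Labor's share = 1 − 0.43 = 0.57.
Physical capital: 0.43 × 12 = 5.16 pp.
Hours worked: 0.57 × 3 = 1.71 pp.
TFP growth = 9.8 − 6.87 = 2.93%.
TFP share of growth = 2.93 / 9.8 × 100 = 29.898%.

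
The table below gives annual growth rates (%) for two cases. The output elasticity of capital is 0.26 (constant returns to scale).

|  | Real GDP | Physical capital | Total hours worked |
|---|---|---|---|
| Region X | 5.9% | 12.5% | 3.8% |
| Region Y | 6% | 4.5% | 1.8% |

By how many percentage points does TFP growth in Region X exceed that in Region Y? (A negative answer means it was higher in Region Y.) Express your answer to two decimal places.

-3.66 percentage points

Labor's share = 1 − 0.26 = 0.74.
Region X: TFP = 5.9 − 3.25 − 2.812 = -0.162%.
Region Y: TFP = 6 − 1.17 − 1.332 = 3.498%.
Difference = -0.162 − (3.498) = -3.66 pp.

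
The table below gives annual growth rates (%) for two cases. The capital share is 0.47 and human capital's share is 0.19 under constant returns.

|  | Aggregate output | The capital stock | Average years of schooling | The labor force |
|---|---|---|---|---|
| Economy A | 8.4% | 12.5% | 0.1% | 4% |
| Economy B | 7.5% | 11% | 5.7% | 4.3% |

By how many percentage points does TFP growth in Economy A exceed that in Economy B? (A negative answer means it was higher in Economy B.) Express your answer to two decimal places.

Labor's share = 1 − 0.47 − 0.19 = 0.34.
Economy A: TFP = 8.4 − 5.875 − 0.019 − 1.36 = 1.146%.
Economy B: TFP = 7.5 − 5.17 − 1.083 − 1.462 = -0.215%.
Difference = 1.146 − (-0.215) = 1.361 pp.

1.36 percentage points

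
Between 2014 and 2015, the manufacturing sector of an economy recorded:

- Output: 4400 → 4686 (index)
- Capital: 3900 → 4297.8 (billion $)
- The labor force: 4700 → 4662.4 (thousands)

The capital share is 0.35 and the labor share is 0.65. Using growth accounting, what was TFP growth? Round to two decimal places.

TFP grew 3.45%.

Output growth = (4686 − 4400) / 4400 = 6.5%.
Capital growth = (4297.8 − 3900) / 3900 = 10.2%.
The labor force growth = (4662.4 − 4700) / 4700 = -0.8%.
Labor's share = 1 − 0.35 = 0.65.
Capital: 0.35 × 10.2 = 3.57 pp.
The labor force: 0.65 × (-0.8) = -0.52 pp.
TFP growth = 6.5 − 3.05 = 3.45%.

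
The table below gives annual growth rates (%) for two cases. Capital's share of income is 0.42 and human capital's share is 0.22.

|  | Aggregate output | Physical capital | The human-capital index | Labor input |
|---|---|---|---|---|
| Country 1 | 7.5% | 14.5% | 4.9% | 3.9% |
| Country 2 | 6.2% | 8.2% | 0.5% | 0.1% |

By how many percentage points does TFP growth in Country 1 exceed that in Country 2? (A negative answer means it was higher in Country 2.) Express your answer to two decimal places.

-3.68 percentage points

Labor's share = 1 − 0.42 − 0.22 = 0.36.
Country 1: TFP = 7.5 − 6.09 − 1.078 − 1.404 = -1.072%.
Country 2: TFP = 6.2 − 3.444 − 0.11 − 0.036 = 2.61%.
Difference = -1.072 − (2.61) = -3.682 pp.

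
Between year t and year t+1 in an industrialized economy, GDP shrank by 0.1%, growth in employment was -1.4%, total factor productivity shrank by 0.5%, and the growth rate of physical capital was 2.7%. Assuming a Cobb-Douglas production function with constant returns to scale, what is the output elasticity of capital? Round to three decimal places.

α = 0.439

gY = gA + α·gK + (1−α)·gL, so gY − gA − gL = α(gK − gL).
-0.1 + 0.5 + 1.4 = α × (2.7 − (-1.4)).
1.8 = 4.1 α, so α = 0.43902.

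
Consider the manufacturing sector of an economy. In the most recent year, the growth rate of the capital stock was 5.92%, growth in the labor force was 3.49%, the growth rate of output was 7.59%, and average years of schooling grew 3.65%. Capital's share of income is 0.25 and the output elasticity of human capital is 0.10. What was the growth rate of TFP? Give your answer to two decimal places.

Labor's share = 1 − 0.25 − 0.1 = 0.65.
The capital stock: 0.25 × 5.92 = 1.48 pp.
Average years of schooling: 0.1 × 3.65 = 0.365 pp.
The labor force: 0.65 × 3.49 = 2.2685 pp.
TFP growth = 7.59 − 4.1135 = 3.4765%.

3.48%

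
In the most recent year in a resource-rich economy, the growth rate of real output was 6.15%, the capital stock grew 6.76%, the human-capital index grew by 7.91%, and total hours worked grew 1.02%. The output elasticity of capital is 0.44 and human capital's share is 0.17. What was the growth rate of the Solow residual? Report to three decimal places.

Labor's share = 1 − 0.44 − 0.17 = 0.39.
The capital stock: 0.44 × 6.76 = 2.9744 pp.
The human-capital index: 0.17 × 7.91 = 1.3447 pp.
Total hours worked: 0.39 × 1.02 = 0.3978 pp.
TFP growth = 6.15 − 4.7169 = 1.4331%.

The Solow residual grew 1.433%.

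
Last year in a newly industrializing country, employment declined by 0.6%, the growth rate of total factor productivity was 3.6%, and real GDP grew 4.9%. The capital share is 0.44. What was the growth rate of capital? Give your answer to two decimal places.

Labor's share = 1 − 0.44 = 0.56.
gY = gA + 0.56×(-0.6) + 0.44×g.
0.44×g = 4.9 − 3.6 + 0.336 = 1.636.
g = 1.636 / 0.44 = 3.7182%.

Capital grew 3.72%.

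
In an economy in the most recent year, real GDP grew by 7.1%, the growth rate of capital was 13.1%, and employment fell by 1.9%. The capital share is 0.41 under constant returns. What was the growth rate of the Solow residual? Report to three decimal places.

Labor's share = 1 − 0.41 = 0.59.
Capital: 0.41 × 13.1 = 5.371 pp.
Employment: 0.59 × (-1.9) = -1.121 pp.
TFP growth = 7.1 − 4.25 = 2.85%.

The Solow residual grew 2.850%.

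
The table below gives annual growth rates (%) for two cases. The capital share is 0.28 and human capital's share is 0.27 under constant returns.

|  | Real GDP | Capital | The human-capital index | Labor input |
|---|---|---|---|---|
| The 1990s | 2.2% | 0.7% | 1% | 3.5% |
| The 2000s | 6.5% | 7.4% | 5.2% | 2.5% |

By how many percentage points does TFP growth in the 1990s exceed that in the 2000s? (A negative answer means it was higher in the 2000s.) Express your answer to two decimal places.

Labor's share = 1 − 0.28 − 0.27 = 0.45.
The 1990s: TFP = 2.2 − 0.196 − 0.27 − 1.575 = 0.159%.
The 2000s: TFP = 6.5 − 2.072 − 1.404 − 1.125 = 1.899%.
Difference = 0.159 − (1.899) = -1.74 pp.

-1.74 percentage points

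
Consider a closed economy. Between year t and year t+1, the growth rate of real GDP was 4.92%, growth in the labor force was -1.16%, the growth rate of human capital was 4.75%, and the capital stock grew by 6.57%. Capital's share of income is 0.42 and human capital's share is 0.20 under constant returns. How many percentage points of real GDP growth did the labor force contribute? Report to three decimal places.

Labor's share = 1 − 0.42 − 0.2 = 0.38.
Contribution = share × growth = 0.38 × (-1.16) = -0.4408 pp.

-0.441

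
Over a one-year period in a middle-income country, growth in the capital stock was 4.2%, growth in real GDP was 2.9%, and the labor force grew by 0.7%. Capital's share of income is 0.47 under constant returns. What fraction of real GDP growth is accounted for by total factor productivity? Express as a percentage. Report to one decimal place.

Labor's share = 1 − 0.47 = 0.53.
The capital stock: 0.47 × 4.2 = 1.974 pp.
The labor force: 0.53 × 0.7 = 0.371 pp.
TFP growth = 2.9 − 2.345 = 0.555%.
TFP share of growth = 0.555 / 2.9 × 100 = 19.138%.

Total factor productivity accounted for 19.1% of growth.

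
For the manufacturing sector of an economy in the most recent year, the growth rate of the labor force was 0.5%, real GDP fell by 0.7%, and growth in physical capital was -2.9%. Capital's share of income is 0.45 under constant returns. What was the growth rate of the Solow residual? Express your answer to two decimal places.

0.33%

Labor's share = 1 − 0.45 = 0.55.
Physical capital: 0.45 × (-2.9) = -1.305 pp.
The labor force: 0.55 × 0.5 = 0.275 pp.
TFP growth = -0.7 + 1.03 = 0.33%.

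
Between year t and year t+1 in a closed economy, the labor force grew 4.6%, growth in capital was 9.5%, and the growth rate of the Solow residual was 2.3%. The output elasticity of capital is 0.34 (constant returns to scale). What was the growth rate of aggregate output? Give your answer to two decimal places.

8.57%

Labor's share = 1 − 0.34 = 0.66.
Capital: 0.34 × 9.5 = 3.23 pp.
The labor force: 0.66 × 4.6 = 3.036 pp.
Output growth = 2.3 + 6.266 = 8.566%.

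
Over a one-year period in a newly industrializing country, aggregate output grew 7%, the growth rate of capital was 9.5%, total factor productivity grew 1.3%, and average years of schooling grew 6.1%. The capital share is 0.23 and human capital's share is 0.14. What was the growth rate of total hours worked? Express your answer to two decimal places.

Labor's share = 1 − 0.23 − 0.14 = 0.63.
gY = gA + 0.23×9.5 + 0.14×6.1 + 0.63×g.
0.63×g = 7 − 1.3 − 3.039 = 2.661.
g = 2.661 / 0.63 = 4.2238%.

Total hours worked growth was 4.22%.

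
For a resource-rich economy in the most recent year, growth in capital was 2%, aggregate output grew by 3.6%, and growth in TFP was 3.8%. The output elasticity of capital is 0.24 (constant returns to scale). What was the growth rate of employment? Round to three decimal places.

-0.895%

Labor's share = 1 − 0.24 = 0.76.
gY = gA + 0.24×2 + 0.76×g.
0.76×g = 3.6 − 3.8 − 0.48 = -0.68.
g = -0.68 / 0.76 = -0.89474%.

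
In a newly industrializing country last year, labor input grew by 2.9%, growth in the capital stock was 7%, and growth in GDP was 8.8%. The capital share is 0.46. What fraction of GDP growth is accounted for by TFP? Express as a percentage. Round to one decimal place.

Labor's share = 1 − 0.46 = 0.54.
The capital stock: 0.46 × 7 = 3.22 pp.
Labor input: 0.54 × 2.9 = 1.566 pp.
TFP growth = 8.8 − 4.786 = 4.014%.
TFP share of growth = 4.014 / 8.8 × 100 = 45.614%.

TFP accounted for 45.6% of growth.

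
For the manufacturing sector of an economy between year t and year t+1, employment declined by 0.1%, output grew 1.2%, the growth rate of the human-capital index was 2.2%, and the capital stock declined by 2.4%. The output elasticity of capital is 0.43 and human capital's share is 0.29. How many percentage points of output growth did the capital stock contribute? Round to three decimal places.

-1.032 pp

Contribution = share × growth = 0.43 × (-2.4) = -1.032 pp.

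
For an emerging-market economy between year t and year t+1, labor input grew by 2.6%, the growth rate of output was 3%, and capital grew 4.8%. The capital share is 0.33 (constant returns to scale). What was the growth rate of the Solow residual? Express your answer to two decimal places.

-0.33%

Labor's share = 1 − 0.33 = 0.67.
Capital: 0.33 × 4.8 = 1.584 pp.
Labor input: 0.67 × 2.6 = 1.742 pp.
TFP growth = 3 − 3.326 = -0.326%.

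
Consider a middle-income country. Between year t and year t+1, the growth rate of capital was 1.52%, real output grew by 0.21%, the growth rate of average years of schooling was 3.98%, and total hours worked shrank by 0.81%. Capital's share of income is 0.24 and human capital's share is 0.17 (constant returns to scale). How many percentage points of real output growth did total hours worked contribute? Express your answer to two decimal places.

Labor's share = 1 − 0.24 − 0.17 = 0.59.
Contribution = share × growth = 0.59 × (-0.81) = -0.4779 pp.

-0.48 percentage points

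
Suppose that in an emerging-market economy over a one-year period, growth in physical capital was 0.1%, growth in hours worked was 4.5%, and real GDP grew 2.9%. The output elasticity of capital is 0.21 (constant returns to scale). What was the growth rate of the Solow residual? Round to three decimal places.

Labor's share = 1 − 0.21 = 0.79.
Physical capital: 0.21 × 0.1 = 0.021 pp.
Hours worked: 0.79 × 4.5 = 3.555 pp.
TFP growth = 2.9 − 3.576 = -0.676%.

-0.676%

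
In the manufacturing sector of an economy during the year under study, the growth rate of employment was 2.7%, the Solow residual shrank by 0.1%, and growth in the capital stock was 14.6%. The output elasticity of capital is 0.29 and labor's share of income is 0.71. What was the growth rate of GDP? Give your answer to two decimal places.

Labor's share = 1 − 0.29 = 0.71.
The capital stock: 0.29 × 14.6 = 4.234 pp.
Employment: 0.71 × 2.7 = 1.917 pp.
Output growth = -0.1 + 6.151 = 6.051%.

6.05%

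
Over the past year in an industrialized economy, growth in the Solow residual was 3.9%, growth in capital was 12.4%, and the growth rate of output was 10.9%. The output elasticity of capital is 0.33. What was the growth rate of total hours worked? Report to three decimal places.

Labor's share = 1 − 0.33 = 0.67.
gY = gA + 0.33×12.4 + 0.67×g.
0.67×g = 10.9 − 3.9 − 4.092 = 2.908.
g = 2.908 / 0.67 = 4.3403%.

4.340%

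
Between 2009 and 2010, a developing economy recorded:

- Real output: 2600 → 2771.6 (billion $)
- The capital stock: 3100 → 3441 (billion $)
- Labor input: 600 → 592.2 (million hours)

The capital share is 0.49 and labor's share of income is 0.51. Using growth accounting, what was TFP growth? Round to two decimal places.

1.87%

Real output growth = (2771.6 − 2600) / 2600 = 6.6%.
The capital stock growth = (3441 − 3100) / 3100 = 11%.
Labor input growth = (592.2 − 600) / 600 = -1.3%.
Labor's share = 1 − 0.49 = 0.51.
The capital stock: 0.49 × 11 = 5.39 pp.
Labor input: 0.51 × (-1.3) = -0.663 pp.
TFP growth = 6.6 − 4.727 = 1.873%.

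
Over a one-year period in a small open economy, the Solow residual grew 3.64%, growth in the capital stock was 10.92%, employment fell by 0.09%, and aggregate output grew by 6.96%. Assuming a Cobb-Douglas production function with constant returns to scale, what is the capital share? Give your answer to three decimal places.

gY = gA + α·gK + (1−α)·gL, so gY − gA − gL = α(gK − gL).
6.96 − 3.64 + 0.09 = α × (10.92 − (-0.09)).
3.41 = 11.01 α, so α = 0.30972.

0.310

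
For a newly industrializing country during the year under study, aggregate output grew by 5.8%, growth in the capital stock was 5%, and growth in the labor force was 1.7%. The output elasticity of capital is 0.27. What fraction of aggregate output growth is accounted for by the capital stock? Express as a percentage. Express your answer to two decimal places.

23.28%

The capital stock contributed 0.27 × 5 = 1.35 pp.
Share of growth = 1.35 / 5.8 × 100 = 23.2759%.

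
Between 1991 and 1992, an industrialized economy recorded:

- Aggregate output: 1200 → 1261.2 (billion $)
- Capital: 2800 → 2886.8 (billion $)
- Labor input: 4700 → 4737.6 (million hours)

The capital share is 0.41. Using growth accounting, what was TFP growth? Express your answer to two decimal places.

3.36%

Aggregate output growth = (1261.2 − 1200) / 1200 = 5.1%.
Capital growth = (2886.8 − 2800) / 2800 = 3.1%.
Labor input growth = (4737.6 − 4700) / 4700 = 0.8%.
Labor's share = 1 − 0.41 = 0.59.
Capital: 0.41 × 3.1 = 1.271 pp.
Labor input: 0.59 × 0.8 = 0.472 pp.
TFP growth = 5.1 − 1.743 = 3.357%.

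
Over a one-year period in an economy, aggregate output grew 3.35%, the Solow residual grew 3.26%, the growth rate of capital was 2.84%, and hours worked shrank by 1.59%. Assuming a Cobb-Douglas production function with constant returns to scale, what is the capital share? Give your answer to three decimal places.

The capital share is 0.379.

gY = gA + α·gK + (1−α)·gL, so gY − gA − gL = α(gK − gL).
3.35 − 3.26 + 1.59 = α × (2.84 − (-1.59)).
1.68 = 4.43 α, so α = 0.37923.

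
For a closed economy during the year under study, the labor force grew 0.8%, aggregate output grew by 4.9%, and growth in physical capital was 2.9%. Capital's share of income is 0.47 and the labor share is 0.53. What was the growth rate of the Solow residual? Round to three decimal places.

Labor's share = 1 − 0.47 = 0.53.
Physical capital: 0.47 × 2.9 = 1.363 pp.
The labor force: 0.53 × 0.8 = 0.424 pp.
TFP growth = 4.9 − 1.787 = 3.113%.

The Solow residual grew 3.113%.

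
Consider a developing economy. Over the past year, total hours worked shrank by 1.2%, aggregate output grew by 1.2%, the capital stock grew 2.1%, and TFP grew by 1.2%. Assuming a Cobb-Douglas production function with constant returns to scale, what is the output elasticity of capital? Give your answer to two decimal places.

α = 0.36

gY = gA + α·gK + (1−α)·gL, so gY − gA − gL = α(gK − gL).
1.2 − 1.2 + 1.2 = α × (2.1 − (-1.2)).
1.2 = 3.3 α, so α = 0.3636.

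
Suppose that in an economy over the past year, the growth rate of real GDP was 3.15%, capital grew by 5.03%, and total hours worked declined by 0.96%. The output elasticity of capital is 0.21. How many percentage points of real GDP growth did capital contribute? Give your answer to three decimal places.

Contribution = share × growth = 0.21 × 5.03 = 1.0563 pp.

1.056 pp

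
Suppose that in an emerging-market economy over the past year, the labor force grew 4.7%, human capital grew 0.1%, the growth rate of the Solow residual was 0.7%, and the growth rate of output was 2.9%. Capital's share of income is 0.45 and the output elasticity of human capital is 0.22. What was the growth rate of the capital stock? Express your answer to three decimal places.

1.393%

Labor's share = 1 − 0.45 − 0.22 = 0.33.
gY = gA + 0.22×0.1 + 0.33×4.7 + 0.45×g.
0.45×g = 2.9 − 0.7 − 1.573 = 0.627.
g = 0.627 / 0.45 = 1.39333%.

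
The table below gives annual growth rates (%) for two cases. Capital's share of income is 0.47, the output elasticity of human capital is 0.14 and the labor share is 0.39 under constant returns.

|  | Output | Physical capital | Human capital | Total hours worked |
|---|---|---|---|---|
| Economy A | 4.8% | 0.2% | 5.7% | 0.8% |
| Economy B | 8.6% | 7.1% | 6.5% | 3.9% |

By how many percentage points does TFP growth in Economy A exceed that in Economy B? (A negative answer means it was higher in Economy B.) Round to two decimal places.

Labor's share = 1 − 0.47 − 0.14 = 0.39.
Economy A: TFP = 4.8 − 0.094 − 0.798 − 0.312 = 3.596%.
Economy B: TFP = 8.6 − 3.337 − 0.91 − 1.521 = 2.832%.
Difference = 3.596 − (2.832) = 0.764 pp.

0.76 percentage points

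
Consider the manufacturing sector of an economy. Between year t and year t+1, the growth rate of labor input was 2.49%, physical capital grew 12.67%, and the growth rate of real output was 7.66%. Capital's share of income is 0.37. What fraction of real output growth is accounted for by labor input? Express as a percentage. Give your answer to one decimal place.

Labor input accounted for 20.5% of growth.

Labor's share = 1 − 0.37 = 0.63.
Labor input contributed 0.63 × 2.49 = 1.5687 pp.
Share of growth = 1.5687 / 7.66 × 100 = 20.479%.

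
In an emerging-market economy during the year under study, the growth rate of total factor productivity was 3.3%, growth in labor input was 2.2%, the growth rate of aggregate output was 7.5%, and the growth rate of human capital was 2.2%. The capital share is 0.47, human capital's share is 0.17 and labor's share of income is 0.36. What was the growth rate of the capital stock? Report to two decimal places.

The capital stock grew 6.46%.

Labor's share = 1 − 0.47 − 0.17 = 0.36.
gY = gA + 0.17×2.2 + 0.36×2.2 + 0.47×g.
0.47×g = 7.5 − 3.3 − 1.166 = 3.034.
g = 3.034 / 0.47 = 6.4553%.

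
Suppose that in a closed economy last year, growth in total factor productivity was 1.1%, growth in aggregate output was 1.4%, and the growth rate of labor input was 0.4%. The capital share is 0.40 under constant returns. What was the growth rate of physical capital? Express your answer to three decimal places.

0.150%

Labor's share = 1 − 0.4 = 0.6.
gY = gA + 0.6×0.4 + 0.4×g.
0.4×g = 1.4 − 1.1 − 0.24 = 0.06.
g = 0.06 / 0.4 = 0.15%.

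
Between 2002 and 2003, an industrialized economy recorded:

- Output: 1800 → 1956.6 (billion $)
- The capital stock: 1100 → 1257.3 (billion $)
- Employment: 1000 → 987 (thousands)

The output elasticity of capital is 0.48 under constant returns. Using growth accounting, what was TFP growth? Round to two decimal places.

2.51%

Output growth = (1956.6 − 1800) / 1800 = 8.7%.
The capital stock growth = (1257.3 − 1100) / 1100 = 14.3%.
Employment growth = (987 − 1000) / 1000 = -1.3%.
Labor's share = 1 − 0.48 = 0.52.
The capital stock: 0.48 × 14.3 = 6.864 pp.
Employment: 0.52 × (-1.3) = -0.676 pp.
TFP growth = 8.7 − 6.188 = 2.512%.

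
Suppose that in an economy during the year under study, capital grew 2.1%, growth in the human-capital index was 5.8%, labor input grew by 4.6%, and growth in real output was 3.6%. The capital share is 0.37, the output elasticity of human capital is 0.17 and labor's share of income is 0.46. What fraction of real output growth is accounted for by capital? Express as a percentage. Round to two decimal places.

21.58%

Capital contributed 0.37 × 2.1 = 0.777 pp.
Share of growth = 0.777 / 3.6 × 100 = 21.5833%.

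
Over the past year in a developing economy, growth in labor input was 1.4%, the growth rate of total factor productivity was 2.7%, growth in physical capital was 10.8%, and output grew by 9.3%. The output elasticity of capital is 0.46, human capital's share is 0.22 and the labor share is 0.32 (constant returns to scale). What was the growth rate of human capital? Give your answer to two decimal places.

5.38%

Labor's share = 1 − 0.46 − 0.22 = 0.32.
gY = gA + 0.46×10.8 + 0.32×1.4 + 0.22×g.
0.22×g = 9.3 − 2.7 − 5.416 = 1.184.
g = 1.184 / 0.22 = 5.3818%.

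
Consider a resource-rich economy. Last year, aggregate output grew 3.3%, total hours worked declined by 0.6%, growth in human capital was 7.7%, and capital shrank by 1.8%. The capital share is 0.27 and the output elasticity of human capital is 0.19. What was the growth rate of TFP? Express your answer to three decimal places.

2.647%

Labor's share = 1 − 0.27 − 0.19 = 0.54.
Capital: 0.27 × (-1.8) = -0.486 pp.
Human capital: 0.19 × 7.7 = 1.463 pp.
Total hours worked: 0.54 × (-0.6) = -0.324 pp.
TFP growth = 3.3 − 0.653 = 2.647%.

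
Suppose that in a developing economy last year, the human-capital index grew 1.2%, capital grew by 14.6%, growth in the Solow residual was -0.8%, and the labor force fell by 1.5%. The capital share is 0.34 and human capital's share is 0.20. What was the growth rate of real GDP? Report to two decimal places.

Labor's share = 1 − 0.34 − 0.2 = 0.46.
Capital: 0.34 × 14.6 = 4.964 pp.
The human-capital index: 0.2 × 1.2 = 0.24 pp.
The labor force: 0.46 × (-1.5) = -0.69 pp.
Output growth = -0.8 + 4.514 = 3.714%.

Real GDP grew 3.71%.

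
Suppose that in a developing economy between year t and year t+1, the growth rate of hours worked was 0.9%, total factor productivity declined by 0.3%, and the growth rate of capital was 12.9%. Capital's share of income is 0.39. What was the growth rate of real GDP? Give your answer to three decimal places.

5.280%

Labor's share = 1 − 0.39 = 0.61.
Capital: 0.39 × 12.9 = 5.031 pp.
Hours worked: 0.61 × 0.9 = 0.549 pp.
Output growth = -0.3 + 5.58 = 5.28%.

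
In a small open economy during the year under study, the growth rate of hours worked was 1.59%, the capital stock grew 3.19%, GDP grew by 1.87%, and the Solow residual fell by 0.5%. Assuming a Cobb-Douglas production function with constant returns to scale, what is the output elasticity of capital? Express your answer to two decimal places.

The output elasticity of capital is 0.49.

gY = gA + α·gK + (1−α)·gL, so gY − gA − gL = α(gK − gL).
1.87 + 0.5 − 1.59 = α × (3.19 − 1.59).
0.78 = 1.6 α, so α = 0.4875.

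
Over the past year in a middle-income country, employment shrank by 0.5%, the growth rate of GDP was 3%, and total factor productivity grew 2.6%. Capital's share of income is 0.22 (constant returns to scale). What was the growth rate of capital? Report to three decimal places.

3.591%

Labor's share = 1 − 0.22 = 0.78.
gY = gA + 0.78×(-0.5) + 0.22×g.
0.22×g = 3 − 2.6 + 0.39 = 0.79.
g = 0.79 / 0.22 = 3.59091%.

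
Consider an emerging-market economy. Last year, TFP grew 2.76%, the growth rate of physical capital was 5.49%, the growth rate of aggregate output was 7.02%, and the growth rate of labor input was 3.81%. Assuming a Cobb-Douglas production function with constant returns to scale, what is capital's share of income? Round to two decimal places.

gY = gA + α·gK + (1−α)·gL, so gY − gA − gL = α(gK − gL).
7.02 − 2.76 − 3.81 = α × (5.49 − 3.81).
0.45 = 1.68 α, so α = 0.2679.

α = 0.27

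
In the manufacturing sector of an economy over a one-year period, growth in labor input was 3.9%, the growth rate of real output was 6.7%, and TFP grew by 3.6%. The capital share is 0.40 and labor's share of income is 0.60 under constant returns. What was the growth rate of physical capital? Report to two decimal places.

Labor's share = 1 − 0.4 = 0.6.
gY = gA + 0.6×3.9 + 0.4×g.
0.4×g = 6.7 − 3.6 − 2.34 = 0.76.
g = 0.76 / 0.4 = 1.9%.

1.90%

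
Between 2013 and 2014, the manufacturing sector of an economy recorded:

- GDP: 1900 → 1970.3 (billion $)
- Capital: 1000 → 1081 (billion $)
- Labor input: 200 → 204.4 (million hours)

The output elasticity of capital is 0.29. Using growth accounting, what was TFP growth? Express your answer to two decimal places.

GDP growth = (1970.3 − 1900) / 1900 = 3.7%.
Capital growth = (1081 − 1000) / 1000 = 8.1%.
Labor input growth = (204.4 − 200) / 200 = 2.2%.
Labor's share = 1 − 0.29 = 0.71.
Capital: 0.29 × 8.1 = 2.349 pp.
Labor input: 0.71 × 2.2 = 1.562 pp.
TFP growth = 3.7 − 3.911 = -0.211%.

-0.21%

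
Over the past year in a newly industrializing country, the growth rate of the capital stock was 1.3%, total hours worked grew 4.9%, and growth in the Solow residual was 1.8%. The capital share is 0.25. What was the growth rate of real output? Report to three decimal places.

Labor's share = 1 − 0.25 = 0.75.
The capital stock: 0.25 × 1.3 = 0.325 pp.
Total hours worked: 0.75 × 4.9 = 3.675 pp.
Output growth = 1.8 + 4 = 5.8%.

Real output growth was 5.800%.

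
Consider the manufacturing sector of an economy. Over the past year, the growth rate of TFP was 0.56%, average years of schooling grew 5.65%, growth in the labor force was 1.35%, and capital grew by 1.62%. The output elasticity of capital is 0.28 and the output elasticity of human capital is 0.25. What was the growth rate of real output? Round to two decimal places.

Real output growth was 3.06%.

Labor's share = 1 − 0.28 − 0.25 = 0.47.
Capital: 0.28 × 1.62 = 0.4536 pp.
Average years of schooling: 0.25 × 5.65 = 1.4125 pp.
The labor force: 0.47 × 1.35 = 0.6345 pp.
Output growth = 0.56 + 2.5006 = 3.0606%.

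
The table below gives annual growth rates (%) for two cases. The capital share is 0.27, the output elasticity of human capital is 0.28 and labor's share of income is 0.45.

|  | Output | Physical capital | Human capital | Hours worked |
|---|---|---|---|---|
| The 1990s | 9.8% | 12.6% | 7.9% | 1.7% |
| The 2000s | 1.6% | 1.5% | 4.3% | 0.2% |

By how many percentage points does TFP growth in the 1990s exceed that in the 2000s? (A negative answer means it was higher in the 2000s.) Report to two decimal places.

3.52 percentage points

Labor's share = 1 − 0.27 − 0.28 = 0.45.
The 1990s: TFP = 9.8 − 3.402 − 2.212 − 0.765 = 3.421%.
The 2000s: TFP = 1.6 − 0.405 − 1.204 − 0.09 = -0.099%.
Difference = 3.421 − (-0.099) = 3.52 pp.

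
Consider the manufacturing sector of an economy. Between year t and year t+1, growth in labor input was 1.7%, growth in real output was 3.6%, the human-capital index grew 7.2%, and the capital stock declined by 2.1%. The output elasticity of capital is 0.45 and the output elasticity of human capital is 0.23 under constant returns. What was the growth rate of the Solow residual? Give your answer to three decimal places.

The Solow residual growth was 2.345%.

Labor's share = 1 − 0.45 − 0.23 = 0.32.
The capital stock: 0.45 × (-2.1) = -0.945 pp.
The human-capital index: 0.23 × 7.2 = 1.656 pp.
Labor input: 0.32 × 1.7 = 0.544 pp.
TFP growth = 3.6 − 1.255 = 2.345%.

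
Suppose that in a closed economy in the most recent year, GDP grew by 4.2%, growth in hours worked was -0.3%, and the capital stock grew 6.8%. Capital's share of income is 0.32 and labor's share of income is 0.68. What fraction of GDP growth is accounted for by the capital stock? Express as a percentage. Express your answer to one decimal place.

The capital stock contributed 0.32 × 6.8 = 2.176 pp.
Share of growth = 2.176 / 4.2 × 100 = 51.81%.

The capital stock accounted for 51.8% of growth.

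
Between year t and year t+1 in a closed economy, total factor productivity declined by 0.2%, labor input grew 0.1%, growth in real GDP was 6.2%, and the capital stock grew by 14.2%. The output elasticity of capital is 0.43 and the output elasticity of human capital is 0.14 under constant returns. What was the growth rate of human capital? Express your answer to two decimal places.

Labor's share = 1 − 0.43 − 0.14 = 0.43.
gY = gA + 0.43×14.2 + 0.43×0.1 + 0.14×g.
0.14×g = 6.2 + 0.2 − 6.149 = 0.251.
g = 0.251 / 0.14 = 1.7929%.

1.79%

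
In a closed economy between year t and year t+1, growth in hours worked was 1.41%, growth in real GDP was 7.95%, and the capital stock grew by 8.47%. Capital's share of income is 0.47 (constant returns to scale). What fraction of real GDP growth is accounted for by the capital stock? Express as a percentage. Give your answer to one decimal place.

The capital stock contributed 0.47 × 8.47 = 3.9809 pp.
Share of growth = 3.9809 / 7.95 × 100 = 50.074%.

The capital stock accounted for 50.1% of growth.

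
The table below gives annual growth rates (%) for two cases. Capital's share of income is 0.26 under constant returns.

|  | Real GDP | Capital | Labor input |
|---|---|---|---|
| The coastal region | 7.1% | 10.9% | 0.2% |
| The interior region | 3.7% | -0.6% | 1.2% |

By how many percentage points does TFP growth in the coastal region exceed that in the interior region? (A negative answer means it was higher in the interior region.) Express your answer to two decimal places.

Labor's share = 1 − 0.26 = 0.74.
The coastal region: TFP = 7.1 − 2.834 − 0.148 = 4.118%.
The interior region: TFP = 3.7 + 0.156 − 0.888 = 2.968%.
Difference = 4.118 − (2.968) = 1.15 pp.

1.15 percentage points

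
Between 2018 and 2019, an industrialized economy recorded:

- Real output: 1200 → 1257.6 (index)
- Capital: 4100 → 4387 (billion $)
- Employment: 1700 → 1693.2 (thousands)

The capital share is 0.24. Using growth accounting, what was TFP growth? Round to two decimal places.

Real output growth = (1257.6 − 1200) / 1200 = 4.8%.
Capital growth = (4387 − 4100) / 4100 = 7%.
Employment growth = (1693.2 − 1700) / 1700 = -0.4%.
Labor's share = 1 − 0.24 = 0.76.
Capital: 0.24 × 7 = 1.68 pp.
Employment: 0.76 × (-0.4) = -0.304 pp.
TFP growth = 4.8 − 1.376 = 3.424%.

TFP grew 3.42%.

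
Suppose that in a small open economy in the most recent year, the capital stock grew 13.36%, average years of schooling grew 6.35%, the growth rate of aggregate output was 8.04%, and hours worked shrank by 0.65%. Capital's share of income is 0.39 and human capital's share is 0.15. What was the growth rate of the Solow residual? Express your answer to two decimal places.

Labor's share = 1 − 0.39 − 0.15 = 0.46.
The capital stock: 0.39 × 13.36 = 5.2104 pp.
Average years of schooling: 0.15 × 6.35 = 0.9525 pp.
Hours worked: 0.46 × (-0.65) = -0.299 pp.
TFP growth = 8.04 − 5.8639 = 2.1761%.

The Solow residual growth was 2.18%.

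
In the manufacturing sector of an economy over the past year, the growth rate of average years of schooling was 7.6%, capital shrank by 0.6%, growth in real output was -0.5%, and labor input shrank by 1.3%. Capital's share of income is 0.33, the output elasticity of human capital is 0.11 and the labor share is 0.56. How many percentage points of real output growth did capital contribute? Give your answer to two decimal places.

Contribution = share × growth = 0.33 × (-0.6) = -0.198 pp.

-0.20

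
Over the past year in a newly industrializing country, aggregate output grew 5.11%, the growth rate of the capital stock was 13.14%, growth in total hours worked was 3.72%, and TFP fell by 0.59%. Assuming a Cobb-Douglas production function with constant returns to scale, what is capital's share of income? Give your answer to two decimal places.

gY = gA + α·gK + (1−α)·gL, so gY − gA − gL = α(gK − gL).
5.11 + 0.59 − 3.72 = α × (13.14 − 3.72).
1.98 = 9.42 α, so α = 0.2102.

Capital's share of income is 0.21.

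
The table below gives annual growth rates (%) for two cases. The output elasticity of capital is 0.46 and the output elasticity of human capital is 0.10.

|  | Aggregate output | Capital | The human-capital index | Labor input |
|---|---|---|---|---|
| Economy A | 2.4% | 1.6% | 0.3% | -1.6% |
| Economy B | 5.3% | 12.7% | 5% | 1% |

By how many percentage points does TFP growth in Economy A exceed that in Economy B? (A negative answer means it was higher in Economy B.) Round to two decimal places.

3.82 percentage points

Labor's share = 1 − 0.46 − 0.1 = 0.44.
Economy A: TFP = 2.4 − 0.736 − 0.03 + 0.704 = 2.338%.
Economy B: TFP = 5.3 − 5.842 − 0.5 − 0.44 = -1.482%.
Difference = 2.338 − (-1.482) = 3.82 pp.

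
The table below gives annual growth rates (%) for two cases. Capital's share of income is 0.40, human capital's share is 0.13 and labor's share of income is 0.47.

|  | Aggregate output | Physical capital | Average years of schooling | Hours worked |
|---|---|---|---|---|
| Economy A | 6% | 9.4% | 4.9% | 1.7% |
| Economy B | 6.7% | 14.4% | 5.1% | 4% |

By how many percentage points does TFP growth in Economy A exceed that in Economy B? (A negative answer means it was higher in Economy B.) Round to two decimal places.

Labor's share = 1 − 0.4 − 0.13 = 0.47.
Economy A: TFP = 6 − 3.76 − 0.637 − 0.799 = 0.804%.
Economy B: TFP = 6.7 − 5.76 − 0.663 − 1.88 = -1.603%.
Difference = 0.804 − (-1.603) = 2.407 pp.

2.41 percentage points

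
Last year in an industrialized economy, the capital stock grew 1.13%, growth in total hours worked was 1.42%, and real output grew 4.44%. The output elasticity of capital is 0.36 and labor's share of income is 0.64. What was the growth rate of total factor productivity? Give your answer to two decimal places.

Total factor productivity growth was 3.12%.

Labor's share = 1 − 0.36 = 0.64.
The capital stock: 0.36 × 1.13 = 0.4068 pp.
Total hours worked: 0.64 × 1.42 = 0.9088 pp.
TFP growth = 4.44 − 1.3156 = 3.1244%.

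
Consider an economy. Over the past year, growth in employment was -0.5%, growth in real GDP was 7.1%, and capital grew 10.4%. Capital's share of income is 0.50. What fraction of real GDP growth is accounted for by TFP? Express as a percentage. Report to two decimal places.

30.28%

Labor's share = 1 − 0.5 = 0.5.
Capital: 0.5 × 10.4 = 5.2 pp.
Employment: 0.5 × (-0.5) = -0.25 pp.
TFP growth = 7.1 − 4.95 = 2.15%.
TFP share of growth = 2.15 / 7.1 × 100 = 30.2817%.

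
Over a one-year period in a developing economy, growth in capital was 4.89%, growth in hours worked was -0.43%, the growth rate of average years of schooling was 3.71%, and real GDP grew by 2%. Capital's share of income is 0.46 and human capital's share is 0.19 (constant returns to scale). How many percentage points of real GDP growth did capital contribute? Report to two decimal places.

Contribution = share × growth = 0.46 × 4.89 = 2.2494 pp.

2.25 percentage points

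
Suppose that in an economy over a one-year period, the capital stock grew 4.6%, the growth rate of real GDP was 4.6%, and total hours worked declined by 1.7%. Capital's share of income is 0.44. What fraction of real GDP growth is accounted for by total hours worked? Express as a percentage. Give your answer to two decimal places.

Labor's share = 1 − 0.44 = 0.56.
Total hours worked contributed 0.56 × (-1.7) = -0.952 pp.
Share of growth = -0.952 / 4.6 × 100 = -20.6957%.

Total hours worked accounted for -20.70% of growth.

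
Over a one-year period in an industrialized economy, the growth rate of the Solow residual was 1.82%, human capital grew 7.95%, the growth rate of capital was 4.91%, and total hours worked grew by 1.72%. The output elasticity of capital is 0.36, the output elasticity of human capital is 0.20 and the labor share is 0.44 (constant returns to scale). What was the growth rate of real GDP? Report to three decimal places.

Labor's share = 1 − 0.36 − 0.2 = 0.44.
Capital: 0.36 × 4.91 = 1.7676 pp.
Human capital: 0.2 × 7.95 = 1.59 pp.
Total hours worked: 0.44 × 1.72 = 0.7568 pp.
Output growth = 1.82 + 4.1144 = 5.9344%.

5.934%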